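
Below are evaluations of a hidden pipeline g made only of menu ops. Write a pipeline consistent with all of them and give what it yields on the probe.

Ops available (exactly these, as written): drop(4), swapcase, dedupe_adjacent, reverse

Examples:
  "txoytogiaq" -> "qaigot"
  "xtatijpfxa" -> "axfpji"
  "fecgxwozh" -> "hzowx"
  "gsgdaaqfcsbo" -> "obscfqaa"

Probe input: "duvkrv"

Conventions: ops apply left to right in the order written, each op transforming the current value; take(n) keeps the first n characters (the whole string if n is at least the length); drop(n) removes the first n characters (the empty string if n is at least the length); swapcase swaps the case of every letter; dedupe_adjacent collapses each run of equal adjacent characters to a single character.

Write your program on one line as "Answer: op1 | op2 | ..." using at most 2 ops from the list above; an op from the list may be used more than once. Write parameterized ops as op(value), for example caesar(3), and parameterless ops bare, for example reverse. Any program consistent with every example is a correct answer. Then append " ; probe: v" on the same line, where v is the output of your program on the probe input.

drop(4) | reverse ; probe: "vr"

Check, running the answer program on each example:
  "txoytogiaq" -> "togiaq" -> "qaigot"
  "xtatijpfxa" -> "ijpfxa" -> "axfpji"
  "fecgxwozh" -> "xwozh" -> "hzowx"
  "gsgdaaqfcsbo" -> "aaqfcsbo" -> "obscfqaa"
  probe: "duvkrv" -> "rv" -> "vr"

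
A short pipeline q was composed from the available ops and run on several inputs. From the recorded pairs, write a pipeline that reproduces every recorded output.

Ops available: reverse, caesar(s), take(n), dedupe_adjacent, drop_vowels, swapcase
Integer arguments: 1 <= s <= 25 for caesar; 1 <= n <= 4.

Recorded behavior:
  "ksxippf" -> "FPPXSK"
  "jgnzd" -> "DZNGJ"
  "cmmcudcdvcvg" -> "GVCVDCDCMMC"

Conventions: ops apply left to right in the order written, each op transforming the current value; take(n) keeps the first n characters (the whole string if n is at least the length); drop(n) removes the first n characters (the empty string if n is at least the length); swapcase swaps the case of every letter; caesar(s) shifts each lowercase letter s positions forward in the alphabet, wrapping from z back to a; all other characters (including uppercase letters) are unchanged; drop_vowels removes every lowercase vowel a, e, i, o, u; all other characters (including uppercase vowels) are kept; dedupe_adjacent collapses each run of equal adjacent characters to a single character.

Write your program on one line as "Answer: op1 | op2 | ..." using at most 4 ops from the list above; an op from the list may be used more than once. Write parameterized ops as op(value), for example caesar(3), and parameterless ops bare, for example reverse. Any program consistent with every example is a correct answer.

drop_vowels | reverse | swapcase

Check, running the answer program on each example:
  "ksxippf" -> "ksxppf" -> "fppxsk" -> "FPPXSK"
  "jgnzd" -> "jgnzd" -> "dzngj" -> "DZNGJ"
  "cmmcudcdvcvg" -> "cmmcdcdvcvg" -> "gvcvdcdcmmc" -> "GVCVDCDCMMC"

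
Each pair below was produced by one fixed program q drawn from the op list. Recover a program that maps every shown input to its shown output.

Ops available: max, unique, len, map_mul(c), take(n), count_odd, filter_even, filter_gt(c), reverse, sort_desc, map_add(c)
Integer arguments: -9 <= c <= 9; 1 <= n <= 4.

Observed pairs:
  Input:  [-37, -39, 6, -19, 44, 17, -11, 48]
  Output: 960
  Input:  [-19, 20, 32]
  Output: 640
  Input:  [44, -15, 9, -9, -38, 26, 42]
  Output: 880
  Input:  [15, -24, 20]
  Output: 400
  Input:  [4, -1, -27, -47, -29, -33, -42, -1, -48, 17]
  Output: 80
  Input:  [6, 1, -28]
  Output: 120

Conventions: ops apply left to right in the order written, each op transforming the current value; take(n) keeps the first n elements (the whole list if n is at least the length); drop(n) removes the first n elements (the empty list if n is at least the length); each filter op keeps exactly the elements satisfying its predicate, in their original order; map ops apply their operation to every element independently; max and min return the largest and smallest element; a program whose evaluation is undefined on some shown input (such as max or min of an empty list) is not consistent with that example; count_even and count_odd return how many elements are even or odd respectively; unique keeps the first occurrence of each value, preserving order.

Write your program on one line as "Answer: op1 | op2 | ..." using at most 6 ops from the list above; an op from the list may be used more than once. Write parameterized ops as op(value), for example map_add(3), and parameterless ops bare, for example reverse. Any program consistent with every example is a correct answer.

reverse | sort_desc | filter_even | map_mul(-4) | map_mul(-5) | max

Check, running the answer program on each example:
  [-37, -39, 6, -19, 44, 17, -11, 48] -> [48, -11, 17, 44, -19, 6, -39, -37] -> [48, 44, 17, 6, -11, -19, -37, -39] -> [48, 44, 6] -> [-192, -176, -24] -> [960, 880, 120] -> 960
  [-19, 20, 32] -> [32, 20, -19] -> [32, 20, -19] -> [32, 20] -> [-128, -80] -> [640, 400] -> 640
  [44, -15, 9, -9, -38, 26, 42] -> [42, 26, -38, -9, 9, -15, 44] -> [44, 42, 26, 9, -9, -15, -38] -> [44, 42, 26, -38] -> [-176, -168, -104, 152] -> [880, 840, 520, -760] -> 880
  [15, -24, 20] -> [20, -24, 15] -> [20, 15, -24] -> [20, -24] -> [-80, 96] -> [400, -480] -> 400
  [4, -1, -27, -47, -29, -33, -42, -1, -48, 17] -> [17, -48, -1, -42, -33, -29, -47, -27, -1, 4] -> [17, 4, -1, -1, -27, -29, -33, -42, -47, -48] -> [4, -42, -48] -> [-16, 168, 192] -> [80, -840, -960] -> 80
  [6, 1, -28] -> [-28, 1, 6] -> [6, 1, -28] -> [6, -28] -> [-24, 112] -> [120, -560] -> 120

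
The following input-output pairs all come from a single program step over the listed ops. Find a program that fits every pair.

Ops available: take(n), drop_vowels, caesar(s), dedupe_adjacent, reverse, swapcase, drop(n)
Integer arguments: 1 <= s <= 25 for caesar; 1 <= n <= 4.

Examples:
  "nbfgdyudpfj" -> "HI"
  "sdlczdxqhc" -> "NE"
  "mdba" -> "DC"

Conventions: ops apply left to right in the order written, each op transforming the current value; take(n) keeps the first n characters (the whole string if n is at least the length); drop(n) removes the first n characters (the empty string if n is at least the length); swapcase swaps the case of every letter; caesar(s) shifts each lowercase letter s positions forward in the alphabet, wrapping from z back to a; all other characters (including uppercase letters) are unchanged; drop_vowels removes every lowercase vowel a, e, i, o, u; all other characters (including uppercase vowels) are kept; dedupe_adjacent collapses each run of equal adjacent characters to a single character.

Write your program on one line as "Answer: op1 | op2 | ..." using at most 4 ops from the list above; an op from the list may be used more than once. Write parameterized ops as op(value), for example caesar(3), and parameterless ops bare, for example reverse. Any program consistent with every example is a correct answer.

caesar(2) | drop(2) | take(2) | swapcase

Check, running the answer program on each example:
  "nbfgdyudpfj" -> "pdhifawfrhl" -> "hifawfrhl" -> "hi" -> "HI"
  "sdlczdxqhc" -> "ufnebfzsje" -> "nebfzsje" -> "ne" -> "NE"
  "mdba" -> "ofdc" -> "dc" -> "dc" -> "DC"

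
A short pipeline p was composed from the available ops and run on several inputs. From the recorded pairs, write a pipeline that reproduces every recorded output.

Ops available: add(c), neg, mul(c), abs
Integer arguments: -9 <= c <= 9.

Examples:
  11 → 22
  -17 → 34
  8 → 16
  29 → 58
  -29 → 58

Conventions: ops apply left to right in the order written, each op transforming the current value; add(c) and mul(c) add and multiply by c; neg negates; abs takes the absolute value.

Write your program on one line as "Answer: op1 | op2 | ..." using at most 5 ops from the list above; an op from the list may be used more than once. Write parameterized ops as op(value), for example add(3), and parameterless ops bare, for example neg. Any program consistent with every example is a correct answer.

neg | abs | mul(-2) | neg

Check, running the answer program on each example:
  11 -> -11 -> 11 -> -22 -> 22
  -17 -> 17 -> 17 -> -34 -> 34
  8 -> -8 -> 8 -> -16 -> 16
  29 -> -29 -> 29 -> -58 -> 58
  -29 -> 29 -> 29 -> -58 -> 58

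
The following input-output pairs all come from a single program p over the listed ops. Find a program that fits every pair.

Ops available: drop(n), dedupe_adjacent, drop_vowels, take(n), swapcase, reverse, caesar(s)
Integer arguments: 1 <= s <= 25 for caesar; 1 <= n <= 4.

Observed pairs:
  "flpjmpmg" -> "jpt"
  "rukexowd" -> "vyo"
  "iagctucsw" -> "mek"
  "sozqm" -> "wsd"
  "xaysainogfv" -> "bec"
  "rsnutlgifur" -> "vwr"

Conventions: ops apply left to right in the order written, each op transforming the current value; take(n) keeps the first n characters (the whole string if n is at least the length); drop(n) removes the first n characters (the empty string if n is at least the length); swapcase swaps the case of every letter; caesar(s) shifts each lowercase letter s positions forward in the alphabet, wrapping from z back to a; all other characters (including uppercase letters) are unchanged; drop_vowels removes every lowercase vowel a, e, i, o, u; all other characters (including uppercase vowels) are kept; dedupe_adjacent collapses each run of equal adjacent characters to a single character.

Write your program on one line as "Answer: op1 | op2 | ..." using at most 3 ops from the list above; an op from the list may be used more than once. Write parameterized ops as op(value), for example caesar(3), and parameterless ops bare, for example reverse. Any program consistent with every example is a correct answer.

take(3) | caesar(21) | caesar(9)

Check, running the answer program on each example:
  "flpjmpmg" -> "flp" -> "agk" -> "jpt"
  "rukexowd" -> "ruk" -> "mpf" -> "vyo"
  "iagctucsw" -> "iag" -> "dvb" -> "mek"
  "sozqm" -> "soz" -> "nju" -> "wsd"
  "xaysainogfv" -> "xay" -> "svt" -> "bec"
  "rsnutlgifur" -> "rsn" -> "mni" -> "vwr"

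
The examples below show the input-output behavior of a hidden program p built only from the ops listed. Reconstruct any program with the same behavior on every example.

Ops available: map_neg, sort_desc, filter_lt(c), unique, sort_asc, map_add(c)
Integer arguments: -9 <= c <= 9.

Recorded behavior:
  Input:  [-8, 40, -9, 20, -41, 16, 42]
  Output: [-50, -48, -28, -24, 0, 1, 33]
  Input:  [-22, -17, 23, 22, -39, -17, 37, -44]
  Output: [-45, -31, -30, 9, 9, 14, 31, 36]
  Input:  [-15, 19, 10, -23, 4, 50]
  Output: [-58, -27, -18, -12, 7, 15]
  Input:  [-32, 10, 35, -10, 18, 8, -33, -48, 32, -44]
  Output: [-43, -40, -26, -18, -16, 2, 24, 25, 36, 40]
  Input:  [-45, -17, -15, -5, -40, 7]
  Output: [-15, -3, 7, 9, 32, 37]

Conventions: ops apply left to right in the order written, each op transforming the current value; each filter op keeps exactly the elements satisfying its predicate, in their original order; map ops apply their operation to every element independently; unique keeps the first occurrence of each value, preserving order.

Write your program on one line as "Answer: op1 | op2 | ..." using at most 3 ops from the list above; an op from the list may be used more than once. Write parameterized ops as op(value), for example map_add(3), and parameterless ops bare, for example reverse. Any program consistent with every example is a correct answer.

map_neg | sort_asc | map_add(-8)

Check, running the answer program on each example:
  [-8, 40, -9, 20, -41, 16, 42] -> [8, -40, 9, -20, 41, -16, -42] -> [-42, -40, -20, -16, 8, 9, 41] -> [-50, -48, -28, -24, 0, 1, 33]
  [-22, -17, 23, 22, -39, -17, 37, -44] -> [22, 17, -23, -22, 39, 17, -37, 44] -> [-37, -23, -22, 17, 17, 22, 39, 44] -> [-45, -31, -30, 9, 9, 14, 31, 36]
  [-15, 19, 10, -23, 4, 50] -> [15, -19, -10, 23, -4, -50] -> [-50, -19, -10, -4, 15, 23] -> [-58, -27, -18, -12, 7, 15]
  [-32, 10, 35, -10, 18, 8, -33, -48, 32, -44] -> [32, -10, -35, 10, -18, -8, 33, 48, -32, 44] -> [-35, -32, -18, -10, -8, 10, 32, 33, 44, 48] -> [-43, -40, -26, -18, -16, 2, 24, 25, 36, 40]
  [-45, -17, -15, -5, -40, 7] -> [45, 17, 15, 5, 40, -7] -> [-7, 5, 15, 17, 40, 45] -> [-15, -3, 7, 9, 32, 37]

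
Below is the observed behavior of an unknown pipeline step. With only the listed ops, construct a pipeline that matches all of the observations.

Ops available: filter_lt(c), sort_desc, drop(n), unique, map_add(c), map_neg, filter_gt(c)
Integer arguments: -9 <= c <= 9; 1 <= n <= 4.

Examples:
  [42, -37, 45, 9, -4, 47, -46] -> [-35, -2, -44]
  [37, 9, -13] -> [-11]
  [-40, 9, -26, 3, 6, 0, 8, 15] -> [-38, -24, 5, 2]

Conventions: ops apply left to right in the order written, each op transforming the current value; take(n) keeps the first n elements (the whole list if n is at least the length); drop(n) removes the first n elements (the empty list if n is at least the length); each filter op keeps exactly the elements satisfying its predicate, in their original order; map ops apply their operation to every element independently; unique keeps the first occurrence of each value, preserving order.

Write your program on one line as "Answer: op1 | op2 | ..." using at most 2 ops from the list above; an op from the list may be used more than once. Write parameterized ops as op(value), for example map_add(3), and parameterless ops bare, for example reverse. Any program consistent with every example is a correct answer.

filter_lt(5) | map_add(2)

Check, running the answer program on each example:
  [42, -37, 45, 9, -4, 47, -46] -> [-37, -4, -46] -> [-35, -2, -44]
  [37, 9, -13] -> [-13] -> [-11]
  [-40, 9, -26, 3, 6, 0, 8, 15] -> [-40, -26, 3, 0] -> [-38, -24, 5, 2]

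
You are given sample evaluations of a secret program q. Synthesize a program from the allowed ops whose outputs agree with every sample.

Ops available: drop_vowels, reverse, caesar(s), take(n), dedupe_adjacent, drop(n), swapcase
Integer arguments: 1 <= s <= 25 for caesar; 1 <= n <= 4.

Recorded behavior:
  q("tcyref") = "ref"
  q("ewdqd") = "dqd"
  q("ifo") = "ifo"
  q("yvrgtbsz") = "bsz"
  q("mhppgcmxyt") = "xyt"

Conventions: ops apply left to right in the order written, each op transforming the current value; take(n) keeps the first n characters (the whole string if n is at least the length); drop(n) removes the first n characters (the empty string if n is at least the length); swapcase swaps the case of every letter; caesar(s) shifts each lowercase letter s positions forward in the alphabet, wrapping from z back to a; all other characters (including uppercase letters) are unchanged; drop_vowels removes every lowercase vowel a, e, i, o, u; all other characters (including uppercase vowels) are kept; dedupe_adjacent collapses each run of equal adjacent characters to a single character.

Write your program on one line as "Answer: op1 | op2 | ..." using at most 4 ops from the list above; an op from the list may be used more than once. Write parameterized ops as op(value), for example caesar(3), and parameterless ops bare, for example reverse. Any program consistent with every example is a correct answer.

reverse | take(3) | reverse

Check, running the answer program on each example:
  "tcyref" -> "feryct" -> "fer" -> "ref"
  "ewdqd" -> "dqdwe" -> "dqd" -> "dqd"
  "ifo" -> "ofi" -> "ofi" -> "ifo"
  "yvrgtbsz" -> "zsbtgrvy" -> "zsb" -> "bsz"
  "mhppgcmxyt" -> "tyxmcgpphm" -> "tyx" -> "xyt"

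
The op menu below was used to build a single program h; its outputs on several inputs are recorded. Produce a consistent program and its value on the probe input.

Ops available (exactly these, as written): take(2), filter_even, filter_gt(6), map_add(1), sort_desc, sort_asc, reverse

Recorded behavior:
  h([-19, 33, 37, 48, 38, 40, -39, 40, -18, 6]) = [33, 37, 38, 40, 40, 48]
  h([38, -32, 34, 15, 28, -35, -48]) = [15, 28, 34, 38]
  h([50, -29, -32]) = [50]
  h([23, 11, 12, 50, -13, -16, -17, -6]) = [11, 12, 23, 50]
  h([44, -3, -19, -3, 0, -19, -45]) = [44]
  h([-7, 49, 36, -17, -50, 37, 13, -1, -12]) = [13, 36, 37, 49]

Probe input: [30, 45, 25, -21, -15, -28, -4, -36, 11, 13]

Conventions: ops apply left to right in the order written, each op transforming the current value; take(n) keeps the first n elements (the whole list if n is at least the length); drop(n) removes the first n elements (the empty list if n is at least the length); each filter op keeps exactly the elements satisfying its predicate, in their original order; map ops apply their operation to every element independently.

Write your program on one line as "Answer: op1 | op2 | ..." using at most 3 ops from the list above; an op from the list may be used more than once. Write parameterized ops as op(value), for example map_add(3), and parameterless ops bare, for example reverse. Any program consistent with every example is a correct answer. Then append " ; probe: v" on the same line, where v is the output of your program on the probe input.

filter_gt(6) | sort_desc | reverse ; probe: [11, 13, 25, 30, 45]

Check, running the answer program on each example:
  [-19, 33, 37, 48, 38, 40, -39, 40, -18, 6] -> [33, 37, 48, 38, 40, 40] -> [48, 40, 40, 38, 37, 33] -> [33, 37, 38, 40, 40, 48]
  [38, -32, 34, 15, 28, -35, -48] -> [38, 34, 15, 28] -> [38, 34, 28, 15] -> [15, 28, 34, 38]
  [50, -29, -32] -> [50] -> [50] -> [50]
  [23, 11, 12, 50, -13, -16, -17, -6] -> [23, 11, 12, 50] -> [50, 23, 12, 11] -> [11, 12, 23, 50]
  [44, -3, -19, -3, 0, -19, -45] -> [44] -> [44] -> [44]
  [-7, 49, 36, -17, -50, 37, 13, -1, -12] -> [49, 36, 37, 13] -> [49, 37, 36, 13] -> [13, 36, 37, 49]
  probe: [30, 45, 25, -21, -15, -28, -4, -36, 11, 13] -> [30, 45, 25, 11, 13] -> [45, 30, 25, 13, 11] -> [11, 13, 25, 30, 45]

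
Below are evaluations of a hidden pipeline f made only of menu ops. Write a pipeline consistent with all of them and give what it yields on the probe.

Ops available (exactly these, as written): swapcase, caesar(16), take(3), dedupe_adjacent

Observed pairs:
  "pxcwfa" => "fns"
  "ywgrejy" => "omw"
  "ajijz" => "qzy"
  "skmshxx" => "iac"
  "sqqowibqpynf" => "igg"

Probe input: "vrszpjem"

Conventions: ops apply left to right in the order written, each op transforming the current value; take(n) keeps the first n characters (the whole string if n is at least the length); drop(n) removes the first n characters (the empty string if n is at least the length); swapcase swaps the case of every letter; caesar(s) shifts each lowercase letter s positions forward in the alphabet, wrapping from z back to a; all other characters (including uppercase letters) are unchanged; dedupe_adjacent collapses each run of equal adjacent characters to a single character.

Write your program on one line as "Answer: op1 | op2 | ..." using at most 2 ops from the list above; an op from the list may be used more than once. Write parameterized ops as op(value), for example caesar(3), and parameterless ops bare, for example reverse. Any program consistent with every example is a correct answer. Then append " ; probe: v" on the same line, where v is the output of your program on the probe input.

caesar(16) | take(3) ; probe: "lhi"

Check, running the answer program on each example:
  "pxcwfa" -> "fnsmvq" -> "fns"
  "ywgrejy" -> "omwhuzo" -> "omw"
  "ajijz" -> "qzyzp" -> "qzy"
  "skmshxx" -> "iacixnn" -> "iac"
  "sqqowibqpynf" -> "iggemyrgfodv" -> "igg"
  probe: "vrszpjem" -> "lhipfzuc" -> "lhi"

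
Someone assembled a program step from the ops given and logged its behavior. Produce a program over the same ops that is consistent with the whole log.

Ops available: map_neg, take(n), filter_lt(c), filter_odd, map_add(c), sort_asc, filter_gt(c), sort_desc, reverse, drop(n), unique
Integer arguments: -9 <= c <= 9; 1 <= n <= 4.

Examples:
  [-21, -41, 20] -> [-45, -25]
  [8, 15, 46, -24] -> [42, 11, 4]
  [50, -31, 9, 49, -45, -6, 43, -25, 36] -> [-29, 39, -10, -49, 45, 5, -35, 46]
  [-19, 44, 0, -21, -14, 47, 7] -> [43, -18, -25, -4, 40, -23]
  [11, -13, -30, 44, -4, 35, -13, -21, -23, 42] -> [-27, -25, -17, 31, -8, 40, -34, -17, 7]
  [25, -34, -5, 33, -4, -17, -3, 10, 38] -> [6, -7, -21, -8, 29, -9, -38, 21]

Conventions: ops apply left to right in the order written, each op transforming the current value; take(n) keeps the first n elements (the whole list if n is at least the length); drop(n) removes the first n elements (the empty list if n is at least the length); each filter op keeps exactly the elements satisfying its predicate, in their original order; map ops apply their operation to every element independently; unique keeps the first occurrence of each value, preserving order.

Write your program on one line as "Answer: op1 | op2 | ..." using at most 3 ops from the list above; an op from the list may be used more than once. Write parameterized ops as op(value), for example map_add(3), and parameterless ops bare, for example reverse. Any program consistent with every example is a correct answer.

map_add(-4) | reverse | drop(1)

Check, running the answer program on each example:
  [-21, -41, 20] -> [-25, -45, 16] -> [16, -45, -25] -> [-45, -25]
  [8, 15, 46, -24] -> [4, 11, 42, -28] -> [-28, 42, 11, 4] -> [42, 11, 4]
  [50, -31, 9, 49, -45, -6, 43, -25, 36] -> [46, -35, 5, 45, -49, -10, 39, -29, 32] -> [32, -29, 39, -10, -49, 45, 5, -35, 46] -> [-29, 39, -10, -49, 45, 5, -35, 46]
  [-19, 44, 0, -21, -14, 47, 7] -> [-23, 40, -4, -25, -18, 43, 3] -> [3, 43, -18, -25, -4, 40, -23] -> [43, -18, -25, -4, 40, -23]
  [11, -13, -30, 44, -4, 35, -13, -21, -23, 42] -> [7, -17, -34, 40, -8, 31, -17, -25, -27, 38] -> [38, -27, -25, -17, 31, -8, 40, -34, -17, 7] -> [-27, -25, -17, 31, -8, 40, -34, -17, 7]
  [25, -34, -5, 33, -4, -17, -3, 10, 38] -> [21, -38, -9, 29, -8, -21, -7, 6, 34] -> [34, 6, -7, -21, -8, 29, -9, -38, 21] -> [6, -7, -21, -8, 29, -9, -38, 21]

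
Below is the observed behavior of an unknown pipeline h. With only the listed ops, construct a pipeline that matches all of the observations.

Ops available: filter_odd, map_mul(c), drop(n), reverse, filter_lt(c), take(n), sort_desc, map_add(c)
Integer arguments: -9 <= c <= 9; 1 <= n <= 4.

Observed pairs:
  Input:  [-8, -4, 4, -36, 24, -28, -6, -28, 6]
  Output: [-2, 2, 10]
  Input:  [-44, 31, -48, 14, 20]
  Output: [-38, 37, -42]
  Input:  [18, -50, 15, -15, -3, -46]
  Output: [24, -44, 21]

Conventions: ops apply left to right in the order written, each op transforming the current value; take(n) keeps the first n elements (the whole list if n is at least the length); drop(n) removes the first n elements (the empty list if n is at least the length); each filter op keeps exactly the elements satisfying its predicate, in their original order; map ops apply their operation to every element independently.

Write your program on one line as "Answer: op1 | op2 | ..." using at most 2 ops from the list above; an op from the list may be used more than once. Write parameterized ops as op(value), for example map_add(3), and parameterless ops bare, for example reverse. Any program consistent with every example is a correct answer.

map_add(6) | take(3)

Check, running the answer program on each example:
  [-8, -4, 4, -36, 24, -28, -6, -28, 6] -> [-2, 2, 10, -30, 30, -22, 0, -22, 12] -> [-2, 2, 10]
  [-44, 31, -48, 14, 20] -> [-38, 37, -42, 20, 26] -> [-38, 37, -42]
  [18, -50, 15, -15, -3, -46] -> [24, -44, 21, -9, 3, -40] -> [24, -44, 21]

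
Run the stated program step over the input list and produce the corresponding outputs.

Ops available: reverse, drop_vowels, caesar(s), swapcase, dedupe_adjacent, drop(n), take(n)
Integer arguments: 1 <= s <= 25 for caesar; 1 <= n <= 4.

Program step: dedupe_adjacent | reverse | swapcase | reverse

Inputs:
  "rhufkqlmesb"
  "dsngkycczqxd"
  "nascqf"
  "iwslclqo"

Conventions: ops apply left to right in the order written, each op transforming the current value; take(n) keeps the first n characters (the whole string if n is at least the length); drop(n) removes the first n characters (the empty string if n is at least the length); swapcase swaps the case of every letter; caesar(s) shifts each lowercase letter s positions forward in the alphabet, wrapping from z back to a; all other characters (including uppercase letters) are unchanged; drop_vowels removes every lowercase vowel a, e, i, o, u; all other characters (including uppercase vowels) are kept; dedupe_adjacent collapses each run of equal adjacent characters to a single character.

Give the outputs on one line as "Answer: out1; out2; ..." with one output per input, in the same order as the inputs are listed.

"RHUFKQLMESB"; "DSNGKYCZQXD"; "NASCQF"; "IWSLCLQO"

Execution, op by op:
  "rhufkqlmesb" -> "rhufkqlmesb" -> "bsemlqkfuhr" -> "BSEMLQKFUHR" -> "RHUFKQLMESB"
  "dsngkycczqxd" -> "dsngkyczqxd" -> "dxqzcykgnsd" -> "DXQZCYKGNSD" -> "DSNGKYCZQXD"
  "nascqf" -> "nascqf" -> "fqcsan" -> "FQCSAN" -> "NASCQF"
  "iwslclqo" -> "iwslclqo" -> "oqlclswi" -> "OQLCLSWI" -> "IWSLCLQO"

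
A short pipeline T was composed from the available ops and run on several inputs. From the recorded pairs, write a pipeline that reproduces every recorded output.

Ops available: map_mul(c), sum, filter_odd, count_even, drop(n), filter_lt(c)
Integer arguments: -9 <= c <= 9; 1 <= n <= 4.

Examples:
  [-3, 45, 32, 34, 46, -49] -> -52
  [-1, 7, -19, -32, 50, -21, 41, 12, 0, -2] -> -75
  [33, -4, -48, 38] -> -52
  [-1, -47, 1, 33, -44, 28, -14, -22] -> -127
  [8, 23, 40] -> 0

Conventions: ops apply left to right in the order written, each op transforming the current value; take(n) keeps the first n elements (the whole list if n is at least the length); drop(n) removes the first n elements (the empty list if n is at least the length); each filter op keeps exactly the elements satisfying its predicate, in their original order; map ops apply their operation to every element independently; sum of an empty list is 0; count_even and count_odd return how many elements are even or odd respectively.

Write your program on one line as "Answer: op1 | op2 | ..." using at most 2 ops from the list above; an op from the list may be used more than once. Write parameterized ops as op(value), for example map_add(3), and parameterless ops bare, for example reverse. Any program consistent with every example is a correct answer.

filter_lt(3) | sum

Check, running the answer program on each example:
  [-3, 45, 32, 34, 46, -49] -> [-3, -49] -> -52
  [-1, 7, -19, -32, 50, -21, 41, 12, 0, -2] -> [-1, -19, -32, -21, 0, -2] -> -75
  [33, -4, -48, 38] -> [-4, -48] -> -52
  [-1, -47, 1, 33, -44, 28, -14, -22] -> [-1, -47, 1, -44, -14, -22] -> -127
  [8, 23, 40] -> [] -> 0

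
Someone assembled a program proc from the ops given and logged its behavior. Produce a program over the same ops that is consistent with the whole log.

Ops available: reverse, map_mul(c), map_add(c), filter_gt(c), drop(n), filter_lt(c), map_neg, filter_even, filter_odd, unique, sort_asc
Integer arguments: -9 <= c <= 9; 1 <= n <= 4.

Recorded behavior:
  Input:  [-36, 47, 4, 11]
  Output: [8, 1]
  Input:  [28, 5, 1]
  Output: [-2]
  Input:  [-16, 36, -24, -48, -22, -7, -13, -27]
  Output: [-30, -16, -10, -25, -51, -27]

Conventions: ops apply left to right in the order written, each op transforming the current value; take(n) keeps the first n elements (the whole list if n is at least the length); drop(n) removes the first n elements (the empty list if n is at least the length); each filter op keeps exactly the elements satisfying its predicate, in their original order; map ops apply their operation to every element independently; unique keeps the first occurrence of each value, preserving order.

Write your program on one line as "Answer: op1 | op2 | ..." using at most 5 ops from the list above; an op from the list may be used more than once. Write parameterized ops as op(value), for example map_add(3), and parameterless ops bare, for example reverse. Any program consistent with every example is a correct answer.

drop(2) | map_neg | map_add(3) | map_neg | reverse

Check, running the answer program on each example:
  [-36, 47, 4, 11] -> [4, 11] -> [-4, -11] -> [-1, -8] -> [1, 8] -> [8, 1]
  [28, 5, 1] -> [1] -> [-1] -> [2] -> [-2] -> [-2]
  [-16, 36, -24, -48, -22, -7, -13, -27] -> [-24, -48, -22, -7, -13, -27] -> [24, 48, 22, 7, 13, 27] -> [27, 51, 25, 10, 16, 30] -> [-27, -51, -25, -10, -16, -30] -> [-30, -16, -10, -25, -51, -27]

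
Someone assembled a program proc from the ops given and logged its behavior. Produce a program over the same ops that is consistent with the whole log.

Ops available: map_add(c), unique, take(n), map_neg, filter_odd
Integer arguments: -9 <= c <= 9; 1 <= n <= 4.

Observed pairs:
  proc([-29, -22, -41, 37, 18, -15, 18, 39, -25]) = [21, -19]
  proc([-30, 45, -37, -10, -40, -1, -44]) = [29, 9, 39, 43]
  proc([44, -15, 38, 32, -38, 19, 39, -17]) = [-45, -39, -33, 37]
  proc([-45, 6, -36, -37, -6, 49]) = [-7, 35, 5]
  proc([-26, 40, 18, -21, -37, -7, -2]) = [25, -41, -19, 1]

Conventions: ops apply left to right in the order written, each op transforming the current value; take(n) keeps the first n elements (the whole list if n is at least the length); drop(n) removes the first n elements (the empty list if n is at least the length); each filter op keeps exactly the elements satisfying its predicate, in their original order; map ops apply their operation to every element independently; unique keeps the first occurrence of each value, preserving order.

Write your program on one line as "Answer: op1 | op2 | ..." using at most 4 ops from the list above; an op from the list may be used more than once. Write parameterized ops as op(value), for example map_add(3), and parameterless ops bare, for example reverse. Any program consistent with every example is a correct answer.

unique | map_add(1) | map_neg | filter_odd

Check, running the answer program on each example:
  [-29, -22, -41, 37, 18, -15, 18, 39, -25] -> [-29, -22, -41, 37, 18, -15, 39, -25] -> [-28, -21, -40, 38, 19, -14, 40, -24] -> [28, 21, 40, -38, -19, 14, -40, 24] -> [21, -19]
  [-30, 45, -37, -10, -40, -1, -44] -> [-30, 45, -37, -10, -40, -1, -44] -> [-29, 46, -36, -9, -39, 0, -43] -> [29, -46, 36, 9, 39, 0, 43] -> [29, 9, 39, 43]
  [44, -15, 38, 32, -38, 19, 39, -17] -> [44, -15, 38, 32, -38, 19, 39, -17] -> [45, -14, 39, 33, -37, 20, 40, -16] -> [-45, 14, -39, -33, 37, -20, -40, 16] -> [-45, -39, -33, 37]
  [-45, 6, -36, -37, -6, 49] -> [-45, 6, -36, -37, -6, 49] -> [-44, 7, -35, -36, -5, 50] -> [44, -7, 35, 36, 5, -50] -> [-7, 35, 5]
  [-26, 40, 18, -21, -37, -7, -2] -> [-26, 40, 18, -21, -37, -7, -2] -> [-25, 41, 19, -20, -36, -6, -1] -> [25, -41, -19, 20, 36, 6, 1] -> [25, -41, -19, 1]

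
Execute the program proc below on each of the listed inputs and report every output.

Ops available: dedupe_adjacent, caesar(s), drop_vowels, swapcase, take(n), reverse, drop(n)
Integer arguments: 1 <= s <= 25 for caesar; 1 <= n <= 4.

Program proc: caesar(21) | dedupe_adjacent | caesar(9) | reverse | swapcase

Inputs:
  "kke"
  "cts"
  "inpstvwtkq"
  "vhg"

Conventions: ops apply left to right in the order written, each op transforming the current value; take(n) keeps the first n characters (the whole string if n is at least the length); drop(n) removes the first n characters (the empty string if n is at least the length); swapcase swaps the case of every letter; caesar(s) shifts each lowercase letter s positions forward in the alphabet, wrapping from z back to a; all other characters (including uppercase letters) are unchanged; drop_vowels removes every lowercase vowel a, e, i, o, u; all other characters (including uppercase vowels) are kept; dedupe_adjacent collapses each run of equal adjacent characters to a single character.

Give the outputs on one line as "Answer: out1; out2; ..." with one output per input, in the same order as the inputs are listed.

"IO"; "WXG"; "UOXAZXWTRM"; "KLZ"

Execution, op by op:
  "kke" -> "ffz" -> "fz" -> "oi" -> "io" -> "IO"
  "cts" -> "xon" -> "xon" -> "gxw" -> "wxg" -> "WXG"
  "inpstvwtkq" -> "diknoqrofl" -> "diknoqrofl" -> "mrtwxzaxou" -> "uoxazxwtrm" -> "UOXAZXWTRM"
  "vhg" -> "qcb" -> "qcb" -> "zlk" -> "klz" -> "KLZ"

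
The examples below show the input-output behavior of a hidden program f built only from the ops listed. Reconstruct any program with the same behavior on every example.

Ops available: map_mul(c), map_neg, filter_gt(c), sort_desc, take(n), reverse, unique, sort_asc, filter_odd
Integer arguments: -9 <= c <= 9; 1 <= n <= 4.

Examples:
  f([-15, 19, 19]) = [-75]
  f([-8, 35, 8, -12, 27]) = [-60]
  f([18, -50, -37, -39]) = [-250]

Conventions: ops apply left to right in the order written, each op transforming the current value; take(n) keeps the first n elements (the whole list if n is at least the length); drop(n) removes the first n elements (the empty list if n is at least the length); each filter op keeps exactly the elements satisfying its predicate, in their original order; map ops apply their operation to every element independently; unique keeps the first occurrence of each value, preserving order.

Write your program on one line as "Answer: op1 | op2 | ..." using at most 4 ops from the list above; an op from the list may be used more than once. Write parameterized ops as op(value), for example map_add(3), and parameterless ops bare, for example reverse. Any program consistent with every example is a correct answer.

map_mul(-1) | map_mul(-5) | sort_asc | take(1)

Check, running the answer program on each example:
  [-15, 19, 19] -> [15, -19, -19] -> [-75, 95, 95] -> [-75, 95, 95] -> [-75]
  [-8, 35, 8, -12, 27] -> [8, -35, -8, 12, -27] -> [-40, 175, 40, -60, 135] -> [-60, -40, 40, 135, 175] -> [-60]
  [18, -50, -37, -39] -> [-18, 50, 37, 39] -> [90, -250, -185, -195] -> [-250, -195, -185, 90] -> [-250]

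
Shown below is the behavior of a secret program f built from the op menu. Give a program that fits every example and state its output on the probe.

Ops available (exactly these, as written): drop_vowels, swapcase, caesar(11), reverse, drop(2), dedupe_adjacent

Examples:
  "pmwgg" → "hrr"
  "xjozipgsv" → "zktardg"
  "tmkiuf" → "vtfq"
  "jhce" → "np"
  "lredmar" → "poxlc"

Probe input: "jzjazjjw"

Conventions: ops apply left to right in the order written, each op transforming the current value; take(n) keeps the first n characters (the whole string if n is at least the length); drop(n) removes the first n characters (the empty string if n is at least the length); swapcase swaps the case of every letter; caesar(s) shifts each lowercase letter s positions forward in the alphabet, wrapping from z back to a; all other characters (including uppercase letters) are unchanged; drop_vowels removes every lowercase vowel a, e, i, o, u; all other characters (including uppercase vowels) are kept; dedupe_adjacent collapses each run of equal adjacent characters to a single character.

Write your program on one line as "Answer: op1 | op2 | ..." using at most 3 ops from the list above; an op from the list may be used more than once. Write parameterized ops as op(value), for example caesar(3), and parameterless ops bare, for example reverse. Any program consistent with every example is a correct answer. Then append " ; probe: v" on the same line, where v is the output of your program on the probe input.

drop(2) | caesar(11) ; probe: "ulkuuh"

Check, running the answer program on each example:
  "pmwgg" -> "wgg" -> "hrr"
  "xjozipgsv" -> "ozipgsv" -> "zktardg"
  "tmkiuf" -> "kiuf" -> "vtfq"
  "jhce" -> "ce" -> "np"
  "lredmar" -> "edmar" -> "poxlc"
  probe: "jzjazjjw" -> "jazjjw" -> "ulkuuh"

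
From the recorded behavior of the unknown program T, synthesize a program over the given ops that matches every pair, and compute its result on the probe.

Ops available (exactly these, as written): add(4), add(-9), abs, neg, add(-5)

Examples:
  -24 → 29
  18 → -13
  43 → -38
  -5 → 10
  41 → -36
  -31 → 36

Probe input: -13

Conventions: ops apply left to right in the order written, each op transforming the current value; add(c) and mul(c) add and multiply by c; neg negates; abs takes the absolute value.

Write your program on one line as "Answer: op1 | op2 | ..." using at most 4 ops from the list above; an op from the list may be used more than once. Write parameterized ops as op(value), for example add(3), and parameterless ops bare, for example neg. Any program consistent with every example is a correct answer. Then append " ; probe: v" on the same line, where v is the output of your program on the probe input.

add(-9) | add(4) | neg ; probe: 18

Check, running the answer program on each example:
  -24 -> -33 -> -29 -> 29
  18 -> 9 -> 13 -> -13
  43 -> 34 -> 38 -> -38
  -5 -> -14 -> -10 -> 10
  41 -> 32 -> 36 -> -36
  -31 -> -40 -> -36 -> 36
  probe: -13 -> -22 -> -18 -> 18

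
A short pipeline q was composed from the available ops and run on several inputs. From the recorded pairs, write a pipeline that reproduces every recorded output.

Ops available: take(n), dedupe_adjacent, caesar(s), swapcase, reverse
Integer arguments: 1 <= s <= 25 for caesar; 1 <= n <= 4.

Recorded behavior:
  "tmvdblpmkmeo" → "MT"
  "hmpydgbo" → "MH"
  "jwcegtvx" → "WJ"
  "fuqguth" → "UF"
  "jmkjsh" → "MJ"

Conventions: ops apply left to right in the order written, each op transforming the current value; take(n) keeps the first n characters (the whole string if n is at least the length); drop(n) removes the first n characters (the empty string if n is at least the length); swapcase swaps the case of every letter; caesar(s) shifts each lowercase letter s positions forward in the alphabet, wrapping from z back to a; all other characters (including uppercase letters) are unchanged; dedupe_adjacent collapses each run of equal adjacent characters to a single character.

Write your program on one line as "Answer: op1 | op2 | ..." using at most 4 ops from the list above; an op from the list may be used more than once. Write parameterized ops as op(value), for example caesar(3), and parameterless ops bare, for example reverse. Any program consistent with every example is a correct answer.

take(2) | reverse | swapcase

Check, running the answer program on each example:
  "tmvdblpmkmeo" -> "tm" -> "mt" -> "MT"
  "hmpydgbo" -> "hm" -> "mh" -> "MH"
  "jwcegtvx" -> "jw" -> "wj" -> "WJ"
  "fuqguth" -> "fu" -> "uf" -> "UF"
  "jmkjsh" -> "jm" -> "mj" -> "MJ"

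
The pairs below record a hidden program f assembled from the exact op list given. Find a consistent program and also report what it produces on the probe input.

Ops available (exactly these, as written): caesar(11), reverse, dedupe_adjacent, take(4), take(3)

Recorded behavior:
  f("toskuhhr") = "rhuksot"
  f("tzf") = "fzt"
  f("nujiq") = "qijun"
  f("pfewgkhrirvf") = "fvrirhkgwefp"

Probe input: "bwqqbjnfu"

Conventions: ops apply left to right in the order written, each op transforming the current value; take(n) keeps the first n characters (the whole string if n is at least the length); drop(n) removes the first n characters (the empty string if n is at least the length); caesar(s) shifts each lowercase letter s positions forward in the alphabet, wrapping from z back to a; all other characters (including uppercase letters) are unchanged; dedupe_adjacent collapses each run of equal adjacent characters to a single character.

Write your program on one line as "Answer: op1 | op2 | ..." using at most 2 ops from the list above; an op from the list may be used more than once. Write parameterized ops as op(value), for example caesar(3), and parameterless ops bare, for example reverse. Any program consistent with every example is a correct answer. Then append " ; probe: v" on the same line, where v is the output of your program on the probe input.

reverse | dedupe_adjacent ; probe: "ufnjbqwb"

Check, running the answer program on each example:
  "toskuhhr" -> "rhhuksot" -> "rhuksot"
  "tzf" -> "fzt" -> "fzt"
  "nujiq" -> "qijun" -> "qijun"
  "pfewgkhrirvf" -> "fvrirhkgwefp" -> "fvrirhkgwefp"
  probe: "bwqqbjnfu" -> "ufnjbqqwb" -> "ufnjbqwb"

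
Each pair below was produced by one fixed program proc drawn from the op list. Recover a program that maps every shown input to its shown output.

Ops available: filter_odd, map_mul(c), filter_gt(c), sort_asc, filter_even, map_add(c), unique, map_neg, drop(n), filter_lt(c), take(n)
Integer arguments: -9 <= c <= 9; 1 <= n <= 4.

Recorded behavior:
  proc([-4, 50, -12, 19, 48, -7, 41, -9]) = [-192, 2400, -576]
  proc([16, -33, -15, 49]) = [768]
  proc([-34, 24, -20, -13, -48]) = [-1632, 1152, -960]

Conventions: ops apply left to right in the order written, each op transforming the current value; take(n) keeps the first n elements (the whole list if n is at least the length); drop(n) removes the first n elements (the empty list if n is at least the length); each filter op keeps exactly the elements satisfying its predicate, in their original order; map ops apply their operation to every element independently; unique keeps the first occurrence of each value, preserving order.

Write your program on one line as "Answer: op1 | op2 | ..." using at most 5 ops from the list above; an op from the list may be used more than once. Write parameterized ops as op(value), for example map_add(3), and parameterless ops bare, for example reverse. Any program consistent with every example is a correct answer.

take(3) | filter_even | map_mul(-8) | map_mul(-6)

Check, running the answer program on each example:
  [-4, 50, -12, 19, 48, -7, 41, -9] -> [-4, 50, -12] -> [-4, 50, -12] -> [32, -400, 96] -> [-192, 2400, -576]
  [16, -33, -15, 49] -> [16, -33, -15] -> [16] -> [-128] -> [768]
  [-34, 24, -20, -13, -48] -> [-34, 24, -20] -> [-34, 24, -20] -> [272, -192, 160] -> [-1632, 1152, -960]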